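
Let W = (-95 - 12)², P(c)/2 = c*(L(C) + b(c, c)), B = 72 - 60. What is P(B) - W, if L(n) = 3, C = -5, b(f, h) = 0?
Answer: -11377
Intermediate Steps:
B = 12
P(c) = 6*c (P(c) = 2*(c*(3 + 0)) = 2*(c*3) = 2*(3*c) = 6*c)
W = 11449 (W = (-107)² = 11449)
P(B) - W = 6*12 - 1*11449 = 72 - 11449 = -11377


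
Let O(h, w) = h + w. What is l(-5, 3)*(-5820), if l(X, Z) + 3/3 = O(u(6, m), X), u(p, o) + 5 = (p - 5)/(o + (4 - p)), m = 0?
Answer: 66930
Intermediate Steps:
u(p, o) = -5 + (-5 + p)/(4 + o - p) (u(p, o) = -5 + (p - 5)/(o + (4 - p)) = -5 + (-5 + p)/(4 + o - p))
l(X, Z) = -13/2 + X (l(X, Z) = -1 + ((-25 - 5*0 + 6*6)/(4 + 0 - 1*6) + X) = -1 + ((-25 + 0 + 36)/(4 + 0 - 6) + X) = -1 + (11/(-2) + X) = -1 + (-½*11 + X) = -1 + (-11/2 + X) = -13/2 + X)
l(-5, 3)*(-5820) = (-13/2 - 5)*(-5820) = -23/2*(-5820) = 66930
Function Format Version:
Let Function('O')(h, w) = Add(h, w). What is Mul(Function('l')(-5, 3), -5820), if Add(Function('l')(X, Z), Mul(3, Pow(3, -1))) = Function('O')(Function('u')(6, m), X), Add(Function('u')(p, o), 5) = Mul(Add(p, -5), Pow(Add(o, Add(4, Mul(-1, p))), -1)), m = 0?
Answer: 66930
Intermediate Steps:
Function('u')(p, o) = Add(-5, Mul(Pow(Add(4, o, Mul(-1, p)), -1), Add(-5, p))) (Function('u')(p, o) = Add(-5, Mul(Add(p, -5), Pow(Add(o, Add(4, Mul(-1, p))), -1))) = Add(-5, Mul(Add(-5, p), Pow(Add(4, o, Mul(-1, p)), -1))) = Add(-5, Mul(Pow(Add(4, o, Mul(-1, p)), -1), Add(-5, p))))
Function('l')(X, Z) = Add(Rational(-13, 2), X) (Function('l')(X, Z) = Add(-1, Add(Mul(Pow(Add(4, 0, Mul(-1, 6)), -1), Add(-25, Mul(-5, 0), Mul(6, 6))), X)) = Add(-1, Add(Mul(Pow(Add(4, 0, -6), -1), Add(-25, 0, 36)), X)) = Add(-1, Add(Mul(Pow(-2, -1), 11), X)) = Add(-1, Add(Mul(Rational(-1, 2), 11), X)) = Add(-1, Add(Rational(-11, 2), X)) = Add(Rational(-13, 2), X))
Mul(Function('l')(-5, 3), -5820) = Mul(Add(Rational(-13, 2), -5), -5820) = Mul(Rational(-23, 2), -5820) = 66930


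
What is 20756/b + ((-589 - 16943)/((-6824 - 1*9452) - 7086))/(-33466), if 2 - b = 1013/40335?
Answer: 163636264698377349/15569611686661 ≈ 10510.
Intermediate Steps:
b = 79657/40335 (b = 2 - 1013/40335 = 79657/40335 ≈ 1.9749)
20756/b + ((-589 - 16943)/((-6824 - 1*9452) - 7086))/(-33466) = 20756/(79657/40335) + ((-589 - 16943)/((-6824 - 1*9452) - 7086))/(-33466) = 20756*(40335/79657) - 17532/((-6824 - 9452) - 7086)*(-1/33466) = 837193260/79657 - 17532/(-16276 - 7086)*(-1/33466) = 837193260/79657 - 17532/(-23362)*(-1/33466) = 837193260/79657 - 17532*(-1/23362)*(-1/33466) = 837193260/79657 + (8766/11681)*(-1/33466) = 837193260/79657 - 4383/195458173 = 163636264698377349/15569611686661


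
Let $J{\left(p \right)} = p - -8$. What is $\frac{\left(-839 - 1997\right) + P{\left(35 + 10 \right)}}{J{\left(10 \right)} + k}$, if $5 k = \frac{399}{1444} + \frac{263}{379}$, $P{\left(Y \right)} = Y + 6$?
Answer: $- \frac{401095700}{2620307} \approx -153.07$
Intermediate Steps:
$P{\left(Y \right)} = 6 + Y$
$k = \frac{27947}{144020}$ ($k = \frac{\frac{399}{1444} + \frac{263}{379}}{5} = \frac{399 \cdot \frac{1}{1444} + 263 \cdot \frac{1}{379}}{5} = \frac{\frac{21}{76} + \frac{263}{379}}{5} = \frac{1}{5} \cdot \frac{27947}{28804} = \frac{27947}{144020} \approx 0.19405$)
$J{\left(p \right)} = 8 + p$ ($J{\left(p \right)} = p + 8 = 8 + p$)
$\frac{\left(-839 - 1997\right) + P{\left(35 + 10 \right)}}{J{\left(10 \right)} + k} = \frac{\left(-839 - 1997\right) + \left(6 + \left(35 + 10\right)\right)}{\left(8 + 10\right) + \frac{27947}{144020}} = \frac{-2836 + \left(6 + 45\right)}{18 + \frac{27947}{144020}} = \frac{-2836 + 51}{\frac{2620307}{144020}} = \left(-2785\right) \frac{144020}{2620307} = - \frac{401095700}{2620307}$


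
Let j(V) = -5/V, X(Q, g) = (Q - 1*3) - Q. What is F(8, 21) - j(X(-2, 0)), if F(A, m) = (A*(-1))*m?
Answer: -509/3 ≈ -169.67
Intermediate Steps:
F(A, m) = -A*m (F(A, m) = (-A)*m = -A*m)
X(Q, g) = -3 (X(Q, g) = (Q - 3) - Q = (-3 + Q) - Q = -3)
F(8, 21) - j(X(-2, 0)) = -1*8*21 - (-5)/(-3) = -168 - (-5)*(-1)/3 = -168 - 1*5/3 = -168 - 5/3 = -509/3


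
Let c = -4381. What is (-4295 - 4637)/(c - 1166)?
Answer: 8932/5547 ≈ 1.6102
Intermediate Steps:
(-4295 - 4637)/(c - 1166) = (-4295 - 4637)/(-4381 - 1166) = -8932/(-5547) = -8932*(-1/5547) = 8932/5547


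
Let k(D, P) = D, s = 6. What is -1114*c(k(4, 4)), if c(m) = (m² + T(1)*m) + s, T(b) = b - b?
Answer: -24508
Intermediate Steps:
T(b) = 0
c(m) = 6 + m² (c(m) = (m² + 0*m) + 6 = (m² + 0) + 6 = m² + 6 = 6 + m²)
-1114*c(k(4, 4)) = -1114*(6 + 4²) = -1114*(6 + 16) = -1114*22 = -24508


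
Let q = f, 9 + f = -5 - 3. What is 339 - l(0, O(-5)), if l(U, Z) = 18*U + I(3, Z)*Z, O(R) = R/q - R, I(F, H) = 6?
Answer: 5223/17 ≈ 307.24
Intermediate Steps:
f = -17 (f = -9 + (-5 - 3) = -9 - 8 = -17)
q = -17
O(R) = -18*R/17 (O(R) = R/(-17) - R = R*(-1/17) - R = -R/17 - R = -18*R/17)
l(U, Z) = 6*Z + 18*U (l(U, Z) = 18*U + 6*Z = 6*Z + 18*U)
339 - l(0, O(-5)) = 339 - (6*(-18/17*(-5)) + 18*0) = 339 - (6*(90/17) + 0) = 339 - (540/17 + 0) = 339 - 1*540/17 = 339 - 540/17 = 5223/17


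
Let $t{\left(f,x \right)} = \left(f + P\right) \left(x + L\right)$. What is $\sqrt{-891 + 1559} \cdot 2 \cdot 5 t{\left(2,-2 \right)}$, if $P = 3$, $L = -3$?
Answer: $- 500 \sqrt{167} \approx -6461.4$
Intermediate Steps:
$t{\left(f,x \right)} = \left(-3 + x\right) \left(3 + f\right)$ ($t{\left(f,x \right)} = \left(f + 3\right) \left(x - 3\right) = \left(3 + f\right) \left(-3 + x\right) = \left(-3 + x\right) \left(3 + f\right)$)
$\sqrt{-891 + 1559} \cdot 2 \cdot 5 t{\left(2,-2 \right)} = \sqrt{-891 + 1559} \cdot 2 \cdot 5 \left(-9 - 6 + 3 \left(-2\right) + 2 \left(-2\right)\right) = \sqrt{668} \cdot 10 \left(-9 - 6 - 6 - 4\right) = 2 \sqrt{167} \cdot 10 \left(-25\right) = 2 \sqrt{167} \left(-250\right) = - 500 \sqrt{167}$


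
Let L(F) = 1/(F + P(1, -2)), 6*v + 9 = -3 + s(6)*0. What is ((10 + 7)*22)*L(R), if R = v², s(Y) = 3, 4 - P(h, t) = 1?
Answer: 374/7 ≈ 53.429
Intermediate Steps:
P(h, t) = 3 (P(h, t) = 4 - 1*1 = 4 - 1 = 3)
v = -2 (v = -3/2 + (-3 + 3*0)/6 = -3/2 + (-3 + 0)/6 = -3/2 + (⅙)*(-3) = -3/2 - ½ = -2)
R = 4 (R = (-2)² = 4)
L(F) = 1/(3 + F) (L(F) = 1/(F + 3) = 1/(3 + F))
((10 + 7)*22)*L(R) = ((10 + 7)*22)/(3 + 4) = (17*22)/7 = 374*(⅐) = 374/7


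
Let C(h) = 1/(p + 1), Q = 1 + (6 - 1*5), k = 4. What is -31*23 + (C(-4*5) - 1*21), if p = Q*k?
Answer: -6605/9 ≈ -733.89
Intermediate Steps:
Q = 2 (Q = 1 + (6 - 5) = 1 + 1 = 2)
p = 8 (p = 2*4 = 8)
C(h) = 1/9 (C(h) = 1/(8 + 1) = 1/9)
-31*23 + (C(-4*5) - 1*21) = -31*23 + (1/9 - 1*21) = -713 + (1/9 - 21) = -713 - 188/9 = -6605/9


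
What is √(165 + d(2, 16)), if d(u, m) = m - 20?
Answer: √161 ≈ 12.689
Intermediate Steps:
d(u, m) = -20 + m
√(165 + d(2, 16)) = √(165 + (-20 + 16)) = √(165 - 4) = √161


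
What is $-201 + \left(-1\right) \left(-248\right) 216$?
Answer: $53367$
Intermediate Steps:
$-201 + \left(-1\right) \left(-248\right) 216 = -201 + 248 \cdot 216 = -201 + 53568 = 53367$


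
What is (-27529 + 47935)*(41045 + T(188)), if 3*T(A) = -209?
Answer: 836142652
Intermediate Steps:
T(A) = -209/3 (T(A) = (⅓)*(-209) = -209/3)
(-27529 + 47935)*(41045 + T(188)) = (-27529 + 47935)*(41045 - 209/3) = 20406*(122926/3) = 836142652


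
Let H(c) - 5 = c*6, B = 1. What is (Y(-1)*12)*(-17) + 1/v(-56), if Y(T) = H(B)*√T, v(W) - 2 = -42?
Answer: -1/40 - 2244*I ≈ -0.025 - 2244.0*I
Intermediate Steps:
v(W) = -40 (v(W) = 2 - 42 = -40)
H(c) = 5 + 6*c (H(c) = 5 + c*6 = 5 + 6*c)
Y(T) = 11*√T (Y(T) = (5 + 6*1)*√T = (5 + 6)*√T = 11*√T)
(Y(-1)*12)*(-17) + 1/v(-56) = ((11*√(-1))*12)*(-17) + 1/(-40) = ((11*I)*12)*(-17) - 1/40 = (132*I)*(-17) - 1/40 = -2244*I - 1/40 = -1/40 - 2244*I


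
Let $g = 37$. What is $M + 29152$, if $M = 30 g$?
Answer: $30262$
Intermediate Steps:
$M = 1110$ ($M = 30 \cdot 37 = 1110$)
$M + 29152 = 1110 + 29152 = 30262$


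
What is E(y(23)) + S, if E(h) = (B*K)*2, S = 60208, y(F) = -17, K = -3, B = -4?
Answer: 60232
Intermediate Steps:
E(h) = 24 (E(h) = -4*(-3)*2 = 12*2 = 24)
E(y(23)) + S = 24 + 60208 = 60232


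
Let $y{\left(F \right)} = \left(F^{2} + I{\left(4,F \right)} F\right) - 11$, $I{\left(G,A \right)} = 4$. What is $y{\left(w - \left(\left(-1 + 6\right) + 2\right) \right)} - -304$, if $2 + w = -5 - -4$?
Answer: $353$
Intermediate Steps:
$w = -3$ ($w = -2 - 1 = -3$)
$y{\left(F \right)} = -11 + F^{2} + 4 F$ ($y{\left(F \right)} = \left(F^{2} + 4 F\right) - 11 = -11 + F^{2} + 4 F$)
$y{\left(w - \left(\left(-1 + 6\right) + 2\right) \right)} - -304 = \left(-11 + \left(-3 - \left(\left(-1 + 6\right) + 2\right)\right)^{2} + 4 \left(-3 - \left(\left(-1 + 6\right) + 2\right)\right)\right) - -304 = \left(-11 + \left(-3 - \left(5 + 2\right)\right)^{2} + 4 \left(-3 - \left(5 + 2\right)\right)\right) + 304 = \left(-11 + \left(-3 - 7\right)^{2} + 4 \left(-3 - 7\right)\right) + 304 = \left(-11 + \left(-10\right)^{2} + 4 \left(-10\right)\right) + 304 = \left(-11 + 100 - 40\right) + 304 = 49 + 304 = 353$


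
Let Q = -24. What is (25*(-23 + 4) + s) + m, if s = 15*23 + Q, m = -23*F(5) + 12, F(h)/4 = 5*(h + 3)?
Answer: -3822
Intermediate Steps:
F(h) = 60 + 20*h (F(h) = 4*(5*(h + 3)) = 4*(5*(3 + h)) = 4*(15 + 5*h) = 60 + 20*h)
m = -3668 (m = -23*(60 + 20*5) + 12 = -23*(60 + 100) + 12 = -23*160 + 12 = -3680 + 12 = -3668)
s = 321 (s = 15*23 - 24 = 345 - 24 = 321)
(25*(-23 + 4) + s) + m = (25*(-23 + 4) + 321) - 3668 = (25*(-19) + 321) - 3668 = (-475 + 321) - 3668 = -154 - 3668 = -3822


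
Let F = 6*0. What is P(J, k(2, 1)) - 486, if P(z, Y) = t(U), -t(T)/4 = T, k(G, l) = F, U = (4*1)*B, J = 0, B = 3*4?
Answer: -678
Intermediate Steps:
B = 12
U = 48 (U = (4*1)*12 = 4*12 = 48)
F = 0
k(G, l) = 0
t(T) = -4*T
P(z, Y) = -192 (P(z, Y) = -4*48 = -192)
P(J, k(2, 1)) - 486 = -192 - 486 = -678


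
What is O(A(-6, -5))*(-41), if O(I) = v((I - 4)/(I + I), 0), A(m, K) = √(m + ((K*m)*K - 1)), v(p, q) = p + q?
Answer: -41/2 - 82*I*√157/157 ≈ -20.5 - 6.5443*I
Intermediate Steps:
A(m, K) = √(-1 + m + m*K²) (A(m, K) = √(m + (m*K² - 1)) = √(m + (-1 + m*K²)) = √(-1 + m + m*K²))
O(I) = (-4 + I)/(2*I) (O(I) = (I - 4)/(I + I) + 0 = (-4 + I)/((2*I)) + 0 = (-4 + I)*(1/(2*I)) + 0 = (-4 + I)/(2*I) + 0 = (-4 + I)/(2*I))
O(A(-6, -5))*(-41) = ((-4 + √(-1 - 6 - 6*(-5)²))/(2*(√(-1 - 6 - 6*(-5)²))))*(-41) = ((-4 + √(-1 - 6 - 6*25))/(2*(√(-1 - 6 - 6*25))))*(-41) = ((-4 + √(-1 - 6 - 150))/(2*(√(-1 - 6 - 150))))*(-41) = ((-4 + √(-157))/(2*(√(-157))))*(-41) = ((-4 + I*√157)/(2*((I*√157))))*(-41) = ((-I*√157/157)*(-4 + I*√157)/2)*(-41) = -I*√157*(-4 + I*√157)/314*(-41) = 41*I*√157*(-4 + I*√157)/314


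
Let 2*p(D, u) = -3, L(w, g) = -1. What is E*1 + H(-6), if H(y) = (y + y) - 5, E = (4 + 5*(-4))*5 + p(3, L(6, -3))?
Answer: -197/2 ≈ -98.500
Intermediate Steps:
p(D, u) = -3/2 (p(D, u) = (½)*(-3) = -3/2)
E = -163/2 (E = (4 + 5*(-4))*5 - 3/2 = (4 - 20)*5 - 3/2 = -16*5 - 3/2 = -80 - 3/2 = -163/2 ≈ -81.500)
H(y) = -5 + 2*y (H(y) = 2*y - 5 = -5 + 2*y)
E*1 + H(-6) = -163/2*1 + (-5 + 2*(-6)) = -163/2 + (-5 - 12) = -163/2 - 17 = -197/2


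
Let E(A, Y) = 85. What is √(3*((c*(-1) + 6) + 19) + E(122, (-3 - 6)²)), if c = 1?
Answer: √157 ≈ 12.530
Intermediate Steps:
√(3*((c*(-1) + 6) + 19) + E(122, (-3 - 6)²)) = √(3*((1*(-1) + 6) + 19) + 85) = √(3*((-1 + 6) + 19) + 85) = √(3*(5 + 19) + 85) = √(3*24 + 85) = √(72 + 85) = √157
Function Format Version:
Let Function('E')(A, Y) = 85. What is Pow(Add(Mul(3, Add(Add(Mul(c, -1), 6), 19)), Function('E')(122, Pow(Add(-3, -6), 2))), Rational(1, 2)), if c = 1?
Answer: Pow(157, Rational(1, 2)) ≈ 12.530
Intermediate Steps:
Pow(Add(Mul(3, Add(Add(Mul(c, -1), 6), 19)), Function('E')(122, Pow(Add(-3, -6), 2))), Rational(1, 2)) = Pow(Add(Mul(3, Add(Add(Mul(1, -1), 6), 19)), 85), Rational(1, 2)) = Pow(Add(Mul(3, Add(Add(-1, 6), 19)), 85), Rational(1, 2)) = Pow(Add(Mul(3, Add(5, 19)), 85), Rational(1, 2)) = Pow(Add(Mul(3, 24), 85), Rational(1, 2)) = Pow(Add(72, 85), Rational(1, 2)) = Pow(157, Rational(1, 2))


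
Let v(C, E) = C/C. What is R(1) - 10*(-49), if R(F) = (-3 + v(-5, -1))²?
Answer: 494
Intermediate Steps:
v(C, E) = 1
R(F) = 4 (R(F) = (-3 + 1)² = (-2)² = 4)
R(1) - 10*(-49) = 4 - 10*(-49) = 4 + 490 = 494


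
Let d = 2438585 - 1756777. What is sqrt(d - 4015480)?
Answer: 6*I*sqrt(92602) ≈ 1825.8*I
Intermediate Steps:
d = 681808
sqrt(d - 4015480) = sqrt(681808 - 4015480) = sqrt(-3333672) = 6*I*sqrt(92602)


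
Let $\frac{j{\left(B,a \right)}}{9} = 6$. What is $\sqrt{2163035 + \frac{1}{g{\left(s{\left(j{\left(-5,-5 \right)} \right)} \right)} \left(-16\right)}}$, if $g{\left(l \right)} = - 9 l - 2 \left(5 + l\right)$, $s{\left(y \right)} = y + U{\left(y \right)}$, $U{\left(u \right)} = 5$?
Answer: $\frac{\sqrt{15029840046019}}{2636} \approx 1470.7$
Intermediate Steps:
$j{\left(B,a \right)} = 54$ ($j{\left(B,a \right)} = 9 \cdot 6 = 54$)
$s{\left(y \right)} = 5 + y$ ($s{\left(y \right)} = y + 5 = 5 + y$)
$g{\left(l \right)} = -10 - 11 l$ ($g{\left(l \right)} = - 9 l - \left(10 + 2 l\right) = -10 - 11 l$)
$\sqrt{2163035 + \frac{1}{g{\left(s{\left(j{\left(-5,-5 \right)} \right)} \right)} \left(-16\right)}} = \sqrt{2163035 + \frac{1}{\left(-10 - 11 \left(5 + 54\right)\right) \left(-16\right)}} = \sqrt{2163035 + \frac{1}{\left(-10 - 649\right) \left(-16\right)}} = \sqrt{2163035 + \frac{1}{\left(-659\right) \left(-16\right)}} = \sqrt{2163035 + \frac{1}{10544}} = \sqrt{\frac{22807041041}{10544}} = \frac{\sqrt{15029840046019}}{2636}$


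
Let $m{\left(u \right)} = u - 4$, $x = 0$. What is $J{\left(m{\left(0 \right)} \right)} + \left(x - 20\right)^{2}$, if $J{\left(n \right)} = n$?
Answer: $396$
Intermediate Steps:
$m{\left(u \right)} = -4 + u$
$J{\left(m{\left(0 \right)} \right)} + \left(x - 20\right)^{2} = \left(-4 + 0\right) + \left(0 - 20\right)^{2} = -4 + \left(-20\right)^{2} = -4 + 400 = 396$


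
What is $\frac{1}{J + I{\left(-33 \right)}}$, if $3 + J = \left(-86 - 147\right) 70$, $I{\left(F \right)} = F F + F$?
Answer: $- \frac{1}{15257} \approx -6.5544 \cdot 10^{-5}$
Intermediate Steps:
$I{\left(F \right)} = F + F^{2}$ ($I{\left(F \right)} = F^{2} + F = F + F^{2}$)
$J = -16313$ ($J = -3 + \left(-86 - 147\right) 70 = -3 - 16310 = -16313$)
$\frac{1}{J + I{\left(-33 \right)}} = \frac{1}{-16313 - 33 \left(1 - 33\right)} = \frac{1}{-16313 - -1056} = \frac{1}{-16313 + 1056} = \frac{1}{-15257} = - \frac{1}{15257}$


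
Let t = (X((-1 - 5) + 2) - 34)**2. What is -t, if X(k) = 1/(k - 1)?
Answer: -29241/25 ≈ -1169.6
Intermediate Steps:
X(k) = 1/(-1 + k)
t = 29241/25 (t = (1/(-1 + ((-1 - 5) + 2)) - 34)**2 = (1/(-1 + (-6 + 2)) - 34)**2 = (1/(-1 - 4) - 34)**2 = (1/(-5) - 34)**2 = (-1/5 - 34)**2 = (-171/5)**2 = 29241/25 ≈ 1169.6)
-t = -1*29241/25 = -29241/25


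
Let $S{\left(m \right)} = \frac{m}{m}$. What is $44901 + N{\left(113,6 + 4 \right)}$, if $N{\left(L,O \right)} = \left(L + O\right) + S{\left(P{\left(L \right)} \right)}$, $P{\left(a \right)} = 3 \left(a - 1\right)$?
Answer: $45025$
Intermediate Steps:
$P{\left(a \right)} = -3 + 3 a$ ($P{\left(a \right)} = 3 \left(-1 + a\right) = -3 + 3 a$)
$S{\left(m \right)} = 1$
$N{\left(L,O \right)} = 1 + L + O$ ($N{\left(L,O \right)} = \left(L + O\right) + 1 = 1 + L + O$)
$44901 + N{\left(113,6 + 4 \right)} = 44901 + \left(1 + 113 + \left(6 + 4\right)\right) = 44901 + \left(1 + 113 + 10\right) = 44901 + 124 = 45025$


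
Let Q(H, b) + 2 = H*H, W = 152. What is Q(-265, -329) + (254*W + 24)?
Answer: 108855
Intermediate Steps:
Q(H, b) = -2 + H² (Q(H, b) = -2 + H*H = -2 + H²)
Q(-265, -329) + (254*W + 24) = (-2 + (-265)²) + (254*152 + 24) = (-2 + 70225) + (38608 + 24) = 70223 + 38632 = 108855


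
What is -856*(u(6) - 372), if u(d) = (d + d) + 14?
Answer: 296176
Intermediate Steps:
u(d) = 14 + 2*d (u(d) = 2*d + 14 = 14 + 2*d)
-856*(u(6) - 372) = -856*((14 + 2*6) - 372) = -856*((14 + 12) - 372) = -856*(26 - 372) = -856*(-346) = 296176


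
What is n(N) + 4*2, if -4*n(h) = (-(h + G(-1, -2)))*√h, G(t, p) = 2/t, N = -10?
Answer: 8 - 3*I*√10 ≈ 8.0 - 9.4868*I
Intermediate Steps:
n(h) = -√h*(2 - h)/4 (n(h) = -(-(h + 2/(-1)))*√h/4 = -(-(h + 2*(-1)))*√h/4 = -(-(h - 2))*√h/4 = -(-(-2 + h))*√h/4 = -(2 - h)*√h/4 = -√h*(2 - h)/4)
n(N) + 4*2 = √(-10)*(-2 - 10)/4 + 4*2 = (¼)*(I*√10)*(-12) + 8 = -3*I*√10 + 8 = 8 - 3*I*√10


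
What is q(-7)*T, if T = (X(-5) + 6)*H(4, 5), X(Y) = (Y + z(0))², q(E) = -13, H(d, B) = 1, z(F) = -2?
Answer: -715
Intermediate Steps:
X(Y) = (-2 + Y)² (X(Y) = (Y - 2)² = (-2 + Y)²)
T = 55 (T = ((-2 - 5)² + 6)*1 = ((-7)² + 6)*1 = (49 + 6)*1 = 55*1 = 55)
q(-7)*T = -13*55 = -715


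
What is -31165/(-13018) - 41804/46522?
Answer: 2812589/1880818 ≈ 1.4954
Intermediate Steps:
-31165/(-13018) - 41804/46522 = -31165*(-1/13018) - 41804*1/46522 = 1355/566 - 2986/3323 = 2812589/1880818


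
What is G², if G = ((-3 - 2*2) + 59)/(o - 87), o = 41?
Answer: 676/529 ≈ 1.2779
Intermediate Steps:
G = -26/23 (G = ((-3 - 2*2) + 59)/(41 - 87) = ((-3 - 4) + 59)/(-46) = (-7 + 59)*(-1/46) = 52*(-1/46) = -26/23 ≈ -1.1304)
G² = (-26/23)² = 676/529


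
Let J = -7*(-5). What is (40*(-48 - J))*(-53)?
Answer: 175960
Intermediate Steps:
J = 35
(40*(-48 - J))*(-53) = (40*(-48 - 1*35))*(-53) = (40*(-48 - 35))*(-53) = (40*(-83))*(-53) = -3320*(-53) = 175960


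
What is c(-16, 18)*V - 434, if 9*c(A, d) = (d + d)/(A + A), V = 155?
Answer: -3627/8 ≈ -453.38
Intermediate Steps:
c(A, d) = d/(9*A) (c(A, d) = ((d + d)/(A + A))/9 = ((2*d)/((2*A)))/9 = ((2*d)*(1/(2*A)))/9 = (d/A)/9 = d/(9*A))
c(-16, 18)*V - 434 = ((⅑)*18/(-16))*155 - 434 = ((⅑)*18*(-1/16))*155 - 434 = -⅛*155 - 434 = -155/8 - 434 = -3627/8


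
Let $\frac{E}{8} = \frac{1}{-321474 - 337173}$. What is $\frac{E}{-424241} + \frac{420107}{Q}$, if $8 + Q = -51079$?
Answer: $- \frac{39129474830185831}{4758329379554883} \approx -8.2234$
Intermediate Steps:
$Q = -51087$ ($Q = -8 - 51079 = -51087$)
$E = - \frac{8}{658647}$ ($E = \frac{8}{-321474 - 337173} = \frac{8}{-658647} = 8 \left(- \frac{1}{658647}\right) = - \frac{8}{658647} \approx -1.2146 \cdot 10^{-5}$)
$\frac{E}{-424241} + \frac{420107}{Q} = - \frac{8}{658647 \left(-424241\right)} + \frac{420107}{-51087} = \left(- \frac{8}{658647}\right) \left(- \frac{1}{424241}\right) + 420107 \left(- \frac{1}{51087}\right) = \frac{8}{279425061927} - \frac{420107}{51087} = - \frac{39129474830185831}{4758329379554883}$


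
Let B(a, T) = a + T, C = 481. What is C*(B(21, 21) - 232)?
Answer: -91390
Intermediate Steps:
B(a, T) = T + a
C*(B(21, 21) - 232) = 481*((21 + 21) - 232) = 481*(42 - 232) = 481*(-190) = -91390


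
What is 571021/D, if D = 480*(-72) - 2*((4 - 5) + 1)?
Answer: -571021/34560 ≈ -16.523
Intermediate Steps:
D = -34560 (D = -34560 - 2*(-1 + 1) = -34560 - 2*0 = -34560 + 0 = -34560)
571021/D = 571021/(-34560) = 571021*(-1/34560) = -571021/34560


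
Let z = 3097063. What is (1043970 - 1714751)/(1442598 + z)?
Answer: -670781/4539661 ≈ -0.14776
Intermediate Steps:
(1043970 - 1714751)/(1442598 + z) = (1043970 - 1714751)/(1442598 + 3097063) = -670781/4539661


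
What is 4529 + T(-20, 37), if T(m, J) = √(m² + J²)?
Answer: 4529 + √1769 ≈ 4571.1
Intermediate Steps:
T(m, J) = √(J² + m²)
4529 + T(-20, 37) = 4529 + √(37² + (-20)²) = 4529 + √(1369 + 400) = 4529 + √1769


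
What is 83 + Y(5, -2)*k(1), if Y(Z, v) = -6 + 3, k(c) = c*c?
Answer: 80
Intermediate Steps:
k(c) = c²
Y(Z, v) = -3
83 + Y(5, -2)*k(1) = 83 - 3*1² = 83 - 3*1 = 83 - 3 = 80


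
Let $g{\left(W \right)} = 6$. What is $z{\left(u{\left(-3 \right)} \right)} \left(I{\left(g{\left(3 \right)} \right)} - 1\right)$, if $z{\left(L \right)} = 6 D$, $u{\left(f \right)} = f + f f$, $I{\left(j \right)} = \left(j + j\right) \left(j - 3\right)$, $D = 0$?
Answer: $0$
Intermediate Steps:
$I{\left(j \right)} = 2 j \left(-3 + j\right)$
$u{\left(f \right)} = f + f^{2}$
$z{\left(L \right)} = 0$ ($z{\left(L \right)} = 6 \cdot 0 = 0$)
$z{\left(u{\left(-3 \right)} \right)} \left(I{\left(g{\left(3 \right)} \right)} - 1\right) = 0 \left(2 \cdot 6 \left(-3 + 6\right) - 1\right) = 0 \left(2 \cdot 6 \cdot 3 - 1\right) = 0 \left(36 - 1\right) = 0 \cdot 35 = 0$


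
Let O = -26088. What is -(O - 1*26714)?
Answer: 52802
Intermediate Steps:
-(O - 1*26714) = -(-26088 - 1*26714) = -(-26088 - 26714) = -1*(-52802) = 52802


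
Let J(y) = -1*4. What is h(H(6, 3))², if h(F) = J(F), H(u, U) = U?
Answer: 16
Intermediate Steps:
J(y) = -4
h(F) = -4
h(H(6, 3))² = (-4)² = 16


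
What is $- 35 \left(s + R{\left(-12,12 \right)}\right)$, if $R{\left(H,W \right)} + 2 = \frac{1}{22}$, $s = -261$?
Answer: $\frac{202475}{22} \approx 9203.4$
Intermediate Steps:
$R{\left(H,W \right)} = - \frac{43}{22}$ ($R{\left(H,W \right)} = -2 + \frac{1}{22} = - \frac{43}{22}$)
$- 35 \left(s + R{\left(-12,12 \right)}\right) = - 35 \left(-261 - \frac{43}{22}\right) = \left(-35\right) \left(- \frac{5785}{22}\right) = \frac{202475}{22}$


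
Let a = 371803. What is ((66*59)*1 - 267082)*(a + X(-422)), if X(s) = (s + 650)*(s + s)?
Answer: -47208294748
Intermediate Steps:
X(s) = 2*s*(650 + s) (X(s) = (650 + s)*(2*s) = 2*s*(650 + s))
((66*59)*1 - 267082)*(a + X(-422)) = ((66*59)*1 - 267082)*(371803 + 2*(-422)*(650 - 422)) = (3894*1 - 267082)*(371803 + 2*(-422)*228) = (3894 - 267082)*(371803 - 192432) = -263188*179371 = -47208294748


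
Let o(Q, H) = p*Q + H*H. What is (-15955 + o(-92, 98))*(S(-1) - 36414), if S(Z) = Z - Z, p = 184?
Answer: 847681506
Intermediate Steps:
o(Q, H) = H² + 184*Q (o(Q, H) = 184*Q + H*H = 184*Q + H² = H² + 184*Q)
S(Z) = 0
(-15955 + o(-92, 98))*(S(-1) - 36414) = (-15955 + (98² + 184*(-92)))*(0 - 36414) = (-15955 + (9604 - 16928))*(-36414) = (-15955 - 7324)*(-36414) = -23279*(-36414) = 847681506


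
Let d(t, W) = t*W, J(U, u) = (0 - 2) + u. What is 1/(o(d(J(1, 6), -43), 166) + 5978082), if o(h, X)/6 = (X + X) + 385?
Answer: 1/5982384 ≈ 1.6716e-7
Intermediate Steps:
J(U, u) = -2 + u
d(t, W) = W*t
o(h, X) = 2310 + 12*X (o(h, X) = 6*((X + X) + 385) = 6*(2*X + 385) = 6*(385 + 2*X) = 2310 + 12*X)
1/(o(d(J(1, 6), -43), 166) + 5978082) = 1/((2310 + 12*166) + 5978082) = 1/((2310 + 1992) + 5978082) = 1/(4302 + 5978082) = 1/5982384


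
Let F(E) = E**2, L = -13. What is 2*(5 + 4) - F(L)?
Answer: -151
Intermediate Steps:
2*(5 + 4) - F(L) = 2*(5 + 4) - 1*(-13)**2 = 2*9 - 1*169 = 18 - 169 = -151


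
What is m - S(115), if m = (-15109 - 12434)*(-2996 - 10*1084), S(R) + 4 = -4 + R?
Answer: 381084841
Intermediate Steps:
S(R) = -8 + R (S(R) = -4 + (-4 + R) = -8 + R)
m = 381084948 (m = -27543*(-2996 - 10840) = -27543*(-13836) = 381084948)
m - S(115) = 381084948 - (-8 + 115) = 381084948 - 1*107 = 381084948 - 107 = 381084841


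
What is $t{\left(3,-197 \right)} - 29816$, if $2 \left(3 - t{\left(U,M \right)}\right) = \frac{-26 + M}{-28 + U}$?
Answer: $- \frac{1490873}{50} \approx -29817.0$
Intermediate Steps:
$t{\left(U,M \right)} = 3 - \frac{-26 + M}{2 \left(-28 + U\right)}$ ($t{\left(U,M \right)} = 3 - \frac{\left(-26 + M\right) \frac{1}{-28 + U}}{2} = 3 - \frac{\frac{1}{-28 + U} \left(-26 + M\right)}{2} = 3 - \frac{-26 + M}{2 \left(-28 + U\right)}$)
$t{\left(3,-197 \right)} - 29816 = \frac{-142 - -197 + 6 \cdot 3}{2 \left(-28 + 3\right)} - 29816 = \frac{-142 + 197 + 18}{2 \left(-25\right)} - 29816 = \frac{1}{2} \left(- \frac{1}{25}\right) 73 - 29816 = - \frac{73}{50} - 29816 = - \frac{1490873}{50}$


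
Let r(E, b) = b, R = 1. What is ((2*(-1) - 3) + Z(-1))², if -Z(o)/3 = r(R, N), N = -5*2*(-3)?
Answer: 9025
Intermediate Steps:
N = 30 (N = -10*(-3) = 30)
Z(o) = -90 (Z(o) = -3*30 = -90)
((2*(-1) - 3) + Z(-1))² = ((2*(-1) - 3) - 90)² = ((-2 - 3) - 90)² = (-5 - 90)² = (-95)² = 9025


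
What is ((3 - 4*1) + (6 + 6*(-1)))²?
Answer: 1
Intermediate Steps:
((3 - 4*1) + (6 + 6*(-1)))² = ((3 - 4) + (6 - 6))² = (-1 + 0)² = (-1)² = 1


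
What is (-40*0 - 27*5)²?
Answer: 18225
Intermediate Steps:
(-40*0 - 27*5)² = (0 - 135)² = (-135)² = 18225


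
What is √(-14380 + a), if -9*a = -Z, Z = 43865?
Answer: I*√85555/3 ≈ 97.499*I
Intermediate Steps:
a = 43865/9 (a = -(-1)*43865/9 = -⅑*(-43865) = 43865/9 ≈ 4873.9)
√(-14380 + a) = √(-14380 + 43865/9) = √(-85555/9) = I*√85555/3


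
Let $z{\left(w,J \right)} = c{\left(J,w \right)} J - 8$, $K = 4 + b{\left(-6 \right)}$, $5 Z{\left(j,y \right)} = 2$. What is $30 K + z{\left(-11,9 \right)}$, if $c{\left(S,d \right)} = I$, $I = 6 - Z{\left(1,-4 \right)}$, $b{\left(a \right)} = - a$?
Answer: $\frac{1712}{5} \approx 342.4$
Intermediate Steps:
$Z{\left(j,y \right)} = \frac{2}{5}$ ($Z{\left(j,y \right)} = \frac{1}{5} \cdot 2 = \frac{2}{5}$)
$I = \frac{28}{5}$ ($I = 6 - \frac{2}{5} = \frac{28}{5} \approx 5.6$)
$c{\left(S,d \right)} = \frac{28}{5}$
$K = 10$ ($K = 4 - -6 = 4 + 6 = 10$)
$z{\left(w,J \right)} = -8 + \frac{28 J}{5}$ ($z{\left(w,J \right)} = \frac{28 J}{5} - 8 = -8 + \frac{28 J}{5}$)
$30 K + z{\left(-11,9 \right)} = 30 \cdot 10 + \left(-8 + \frac{28}{5} \cdot 9\right) = 300 + \left(-8 + \frac{252}{5}\right) = 300 + \frac{212}{5} = \frac{1712}{5}$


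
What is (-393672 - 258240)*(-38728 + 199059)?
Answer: -104521702872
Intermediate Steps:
(-393672 - 258240)*(-38728 + 199059) = -651912*160331 = -104521702872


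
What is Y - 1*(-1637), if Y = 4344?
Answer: 5981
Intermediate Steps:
Y - 1*(-1637) = 4344 - 1*(-1637) = 4344 + 1637 = 5981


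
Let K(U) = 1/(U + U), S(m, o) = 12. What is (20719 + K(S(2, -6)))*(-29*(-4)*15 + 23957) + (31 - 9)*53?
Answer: 12778041113/24 ≈ 5.3242e+8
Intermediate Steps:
K(U) = 1/(2*U)
(20719 + K(S(2, -6)))*(-29*(-4)*15 + 23957) + (31 - 9)*53 = (20719 + (½)/12)*(-29*(-4)*15 + 23957) + (31 - 9)*53 = (20719 + (½)*(1/12))*(116*15 + 23957) + 22*53 = (20719 + 1/24)*(1740 + 23957) + 1166 = (497257/24)*25697 + 1166 = 12778013129/24 + 1166 = 12778041113/24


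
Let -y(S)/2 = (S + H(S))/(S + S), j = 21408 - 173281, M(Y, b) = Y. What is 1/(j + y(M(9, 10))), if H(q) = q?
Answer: -1/151875 ≈ -6.5844e-6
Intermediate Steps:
j = -151873
y(S) = -2 (y(S) = -2*(S + S)/(S + S) = -2*2*S/(2*S) = -2*2*S*1/(2*S) = -2*1 = -2)
1/(j + y(M(9, 10))) = 1/(-151873 - 2) = 1/(-151875) = -1/151875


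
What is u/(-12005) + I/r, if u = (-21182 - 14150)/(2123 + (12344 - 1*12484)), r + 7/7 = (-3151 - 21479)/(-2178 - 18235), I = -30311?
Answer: -14729634632295301/100389543555 ≈ -1.4672e+5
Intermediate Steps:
r = 4217/20413 (r = -1 + (-3151 - 21479)/(-2178 - 18235) = -1 - 24630/(-20413) = -1 - 24630*(-1/20413) = -1 + 24630/20413 = 4217/20413 ≈ 0.20658)
u = -35332/1983 (u = -35332/(2123 + (12344 - 12484)) = -35332/(2123 - 140) = -35332/1983 ≈ -17.817)
u/(-12005) + I/r = -35332/1983/(-12005) - 30311/4217/20413 = -35332/1983*(-1/12005) - 30311*20413/4217 = 35332/23805915 - 618738443/4217 = -14729634632295301/100389543555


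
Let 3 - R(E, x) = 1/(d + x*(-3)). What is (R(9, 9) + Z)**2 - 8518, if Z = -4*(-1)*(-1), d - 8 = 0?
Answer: -3074674/361 ≈ -8517.1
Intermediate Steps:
d = 8 (d = 8 + 0 = 8)
R(E, x) = 3 - 1/(8 - 3*x) (R(E, x) = 3 - 1/(8 + x*(-3)) = 3 - 1/(8 - 3*x))
Z = -4 (Z = 4*(-1) = -4)
(R(9, 9) + Z)**2 - 8518 = ((-23 + 9*9)/(-8 + 3*9) - 4)**2 - 8518 = ((-23 + 81)/(-8 + 27) - 4)**2 - 8518 = (58/19 - 4)**2 - 8518 = (-18/19)**2 - 8518 = 324/361 - 8518 = -3074674/361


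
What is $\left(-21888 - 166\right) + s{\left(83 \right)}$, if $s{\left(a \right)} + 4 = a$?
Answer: $-21975$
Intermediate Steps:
$s{\left(a \right)} = -4 + a$
$\left(-21888 - 166\right) + s{\left(83 \right)} = \left(-21888 - 166\right) + \left(-4 + 83\right) = -22054 + 79 = -21975$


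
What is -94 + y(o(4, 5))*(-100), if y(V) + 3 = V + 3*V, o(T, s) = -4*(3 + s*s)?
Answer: 45006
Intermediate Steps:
o(T, s) = -12 - 4*s² (o(T, s) = -4*(3 + s²) = -12 - 4*s²)
y(V) = -3 + 4*V (y(V) = -3 + (V + 3*V) = -3 + 4*V)
-94 + y(o(4, 5))*(-100) = -94 + (-3 + 4*(-12 - 4*5²))*(-100) = -94 + (-3 + 4*(-12 - 4*25))*(-100) = -94 + (-3 + 4*(-12 - 100))*(-100) = -94 + (-3 + 4*(-112))*(-100) = -94 + (-3 - 448)*(-100) = -94 - 451*(-100) = -94 + 45100 = 45006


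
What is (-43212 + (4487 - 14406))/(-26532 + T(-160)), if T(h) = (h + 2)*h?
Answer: 53131/1252 ≈ 42.437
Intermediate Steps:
T(h) = h*(2 + h) (T(h) = (2 + h)*h = h*(2 + h))
(-43212 + (4487 - 14406))/(-26532 + T(-160)) = (-43212 + (4487 - 14406))/(-26532 - 160*(2 - 160)) = (-43212 - 9919)/(-26532 - 160*(-158)) = -53131/(-26532 + 25280) = -53131/(-1252) = -53131*(-1/1252) = 53131/1252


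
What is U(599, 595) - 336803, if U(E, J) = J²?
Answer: 17222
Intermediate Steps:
U(599, 595) - 336803 = 595² - 336803 = 354025 - 336803 = 17222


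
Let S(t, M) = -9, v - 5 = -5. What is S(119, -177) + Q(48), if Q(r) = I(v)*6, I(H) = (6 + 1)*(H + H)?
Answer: -9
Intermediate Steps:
v = 0 (v = 5 - 5 = 0)
I(H) = 14*H (I(H) = 7*(2*H) = 14*H)
Q(r) = 0 (Q(r) = (14*0)*6 = 0*6 = 0)
S(119, -177) + Q(48) = -9 + 0 = -9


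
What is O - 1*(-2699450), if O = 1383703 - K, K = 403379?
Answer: 3679774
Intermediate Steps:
O = 980324 (O = 1383703 - 1*403379 = 1383703 - 403379 = 980324)
O - 1*(-2699450) = 980324 - 1*(-2699450) = 980324 + 2699450 = 3679774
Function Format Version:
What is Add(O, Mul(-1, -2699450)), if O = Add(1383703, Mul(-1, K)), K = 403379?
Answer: 3679774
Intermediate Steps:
O = 980324 (O = Add(1383703, Mul(-1, 403379)) = Add(1383703, -403379) = 980324)
Add(O, Mul(-1, -2699450)) = Add(980324, Mul(-1, -2699450)) = Add(980324, 2699450) = 3679774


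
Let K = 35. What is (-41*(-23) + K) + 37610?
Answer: 38588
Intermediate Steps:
(-41*(-23) + K) + 37610 = (-41*(-23) + 35) + 37610 = (943 + 35) + 37610 = 978 + 37610 = 38588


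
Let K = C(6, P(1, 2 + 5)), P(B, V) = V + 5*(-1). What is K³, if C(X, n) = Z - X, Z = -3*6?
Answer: -13824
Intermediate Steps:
Z = -18
P(B, V) = -5 + V (P(B, V) = V - 5 = -5 + V)
C(X, n) = -18 - X
K = -24 (K = -18 - 1*6 = -18 - 6 = -24)
K³ = (-24)³ = -13824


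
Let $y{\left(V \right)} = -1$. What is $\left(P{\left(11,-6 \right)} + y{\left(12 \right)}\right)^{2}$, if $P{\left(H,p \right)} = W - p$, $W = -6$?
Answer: $1$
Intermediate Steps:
$P{\left(H,p \right)} = -6 - p$
$\left(P{\left(11,-6 \right)} + y{\left(12 \right)}\right)^{2} = \left(\left(-6 - -6\right) - 1\right)^{2} = \left(\left(-6 + 6\right) - 1\right)^{2} = \left(0 - 1\right)^{2} = \left(-1\right)^{2} = 1$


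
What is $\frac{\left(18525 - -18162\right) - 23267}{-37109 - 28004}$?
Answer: $- \frac{13420}{65113} \approx -0.2061$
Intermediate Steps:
$\frac{\left(18525 - -18162\right) - 23267}{-37109 - 28004} = \frac{\left(18525 + 18162\right) - 23267}{-65113} = \left(36687 - 23267\right) \left(- \frac{1}{65113}\right) = 13420 \left(- \frac{1}{65113}\right) = - \frac{13420}{65113}$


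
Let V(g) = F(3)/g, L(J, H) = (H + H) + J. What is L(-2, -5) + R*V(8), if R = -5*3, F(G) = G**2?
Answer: -231/8 ≈ -28.875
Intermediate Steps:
L(J, H) = J + 2*H (L(J, H) = 2*H + J = J + 2*H)
R = -15
V(g) = 9/g (V(g) = 3**2/g = 9/g)
L(-2, -5) + R*V(8) = (-2 + 2*(-5)) - 135/8 = (-2 - 10) - 135/8 = -12 - 15*9/8 = -12 - 135/8 = -231/8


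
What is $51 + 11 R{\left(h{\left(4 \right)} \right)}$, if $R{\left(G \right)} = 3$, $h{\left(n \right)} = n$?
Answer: $84$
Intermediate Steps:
$51 + 11 R{\left(h{\left(4 \right)} \right)} = 51 + 11 \cdot 3 = 51 + 33 = 84$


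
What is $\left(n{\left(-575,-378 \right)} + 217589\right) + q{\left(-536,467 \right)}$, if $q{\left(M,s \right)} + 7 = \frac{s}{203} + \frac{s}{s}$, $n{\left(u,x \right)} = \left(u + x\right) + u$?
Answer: $\frac{43859632}{203} \approx 2.1606 \cdot 10^{5}$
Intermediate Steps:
$n{\left(u,x \right)} = x + 2 u$
$q{\left(M,s \right)} = -6 + \frac{s}{203}$ ($q{\left(M,s \right)} = -7 + \left(\frac{s}{203} + \frac{s}{s}\right) = -7 + \left(s \frac{1}{203} + 1\right) = -7 + \left(\frac{s}{203} + 1\right) = -7 + \left(1 + \frac{s}{203}\right) = -6 + \frac{s}{203}$)
$\left(n{\left(-575,-378 \right)} + 217589\right) + q{\left(-536,467 \right)} = \left(\left(-378 + 2 \left(-575\right)\right) + 217589\right) + \left(-6 + \frac{1}{203} \cdot 467\right) = \left(\left(-378 - 1150\right) + 217589\right) + \left(-6 + \frac{467}{203}\right) = \left(-1528 + 217589\right) - \frac{751}{203} = 216061 - \frac{751}{203} = \frac{43859632}{203}$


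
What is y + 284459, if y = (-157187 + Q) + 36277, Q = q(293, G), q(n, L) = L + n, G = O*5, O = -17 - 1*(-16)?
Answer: 163837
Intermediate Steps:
O = -1 (O = -17 + 16 = -1)
G = -5 (G = -1*5 = -5)
Q = 288 (Q = -5 + 293 = 288)
y = -120622 (y = (-157187 + 288) + 36277 = -156899 + 36277 = -120622)
y + 284459 = -120622 + 284459 = 163837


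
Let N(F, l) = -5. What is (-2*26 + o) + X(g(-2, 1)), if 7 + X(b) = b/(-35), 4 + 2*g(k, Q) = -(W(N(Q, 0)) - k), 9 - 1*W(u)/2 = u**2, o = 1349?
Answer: 45137/35 ≈ 1289.6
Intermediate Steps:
W(u) = 18 - 2*u**2
g(k, Q) = 14 + k/2 (g(k, Q) = -2 + (-((18 - 2*(-5)**2) - k))/2 = -2 + (-((18 - 2*25) - k))/2 = -2 + (-((18 - 50) - k))/2 = -2 + (-(-32 - k))/2 = -2 + (32 + k)/2 = -2 + (16 + k/2) = 14 + k/2)
X(b) = -7 - b/35 (X(b) = -7 + b/(-35) = -7 + b*(-1/35) = -7 - b/35)
(-2*26 + o) + X(g(-2, 1)) = (-2*26 + 1349) + (-7 - (14 + (1/2)*(-2))/35) = (-52 + 1349) + (-7 - (14 - 1)/35) = 1297 + (-7 - 1/35*13) = 1297 + (-7 - 13/35) = 1297 - 258/35 = 45137/35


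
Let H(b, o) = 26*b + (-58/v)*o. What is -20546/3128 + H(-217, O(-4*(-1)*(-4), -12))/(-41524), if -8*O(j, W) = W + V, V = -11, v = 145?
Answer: -2088750827/324717680 ≈ -6.4325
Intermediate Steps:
O(j, W) = 11/8 - W/8 (O(j, W) = -(W - 11)/8 = -(-11 + W)/8 = 11/8 - W/8)
H(b, o) = 26*b - 2*o/5 (H(b, o) = 26*b + (-58/145)*o = 26*b + (-58*1/145)*o = 26*b - 2*o/5)
-20546/3128 + H(-217, O(-4*(-1)*(-4), -12))/(-41524) = -20546/3128 + (26*(-217) - 2*(11/8 - ⅛*(-12))/5)/(-41524) = -20546*1/3128 + (-5642 - 2*(11/8 + 3/2)/5)*(-1/41524) = -10273/1564 + (-5642 - ⅖*23/8)*(-1/41524) = -10273/1564 + (-5642 - 23/20)*(-1/41524) = -10273/1564 - 112863/20*(-1/41524) = -10273/1564 + 112863/830480 = -2088750827/324717680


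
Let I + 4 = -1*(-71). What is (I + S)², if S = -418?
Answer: 123201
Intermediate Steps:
I = 67 (I = -4 - 1*(-71) = -4 + 71 = 67)
(I + S)² = (67 - 418)² = (-351)² = 123201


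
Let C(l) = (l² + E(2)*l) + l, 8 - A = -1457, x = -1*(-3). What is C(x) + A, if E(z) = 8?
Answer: 1501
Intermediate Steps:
x = 3
A = 1465 (A = 8 - 1*(-1457) = 8 + 1457 = 1465)
C(l) = l² + 9*l (C(l) = (l² + 8*l) + l = l² + 9*l)
C(x) + A = 3*(9 + 3) + 1465 = 3*12 + 1465 = 36 + 1465 = 1501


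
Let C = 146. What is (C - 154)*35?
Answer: -280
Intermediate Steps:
(C - 154)*35 = (146 - 154)*35 = -8*35 = -280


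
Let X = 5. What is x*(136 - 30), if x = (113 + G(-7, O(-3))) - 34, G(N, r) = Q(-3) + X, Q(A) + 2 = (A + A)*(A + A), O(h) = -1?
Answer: 12508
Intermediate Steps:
Q(A) = -2 + 4*A² (Q(A) = -2 + (A + A)*(A + A) = -2 + (2*A)*(2*A) = -2 + 4*A²)
G(N, r) = 39 (G(N, r) = (-2 + 4*(-3)²) + 5 = (-2 + 4*9) + 5 = (-2 + 36) + 5 = 34 + 5 = 39)
x = 118 (x = (113 + 39) - 34 = 152 - 34 = 118)
x*(136 - 30) = 118*(136 - 30) = 118*106 = 12508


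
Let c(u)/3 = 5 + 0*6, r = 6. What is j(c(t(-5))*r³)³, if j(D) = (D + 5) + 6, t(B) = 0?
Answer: 34359822251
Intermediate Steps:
c(u) = 15 (c(u) = 3*(5 + 0*6) = 3*(5 + 0) = 3*5 = 15)
j(D) = 11 + D (j(D) = (5 + D) + 6 = 11 + D)
j(c(t(-5))*r³)³ = (11 + 15*6³)³ = (11 + 15*216)³ = (11 + 3240)³ = 3251³ = 34359822251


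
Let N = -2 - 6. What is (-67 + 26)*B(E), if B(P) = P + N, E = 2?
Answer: 246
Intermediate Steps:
N = -8
B(P) = -8 + P (B(P) = P - 8 = -8 + P)
(-67 + 26)*B(E) = (-67 + 26)*(-8 + 2) = -41*(-6) = 246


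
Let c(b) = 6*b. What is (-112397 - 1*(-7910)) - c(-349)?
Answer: -102393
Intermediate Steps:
(-112397 - 1*(-7910)) - c(-349) = (-112397 - 1*(-7910)) - 6*(-349) = (-112397 + 7910) - 1*(-2094) = -104487 + 2094 = -102393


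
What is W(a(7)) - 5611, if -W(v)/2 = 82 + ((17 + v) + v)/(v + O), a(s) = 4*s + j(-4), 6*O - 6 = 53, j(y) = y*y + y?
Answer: -1727889/299 ≈ -5778.9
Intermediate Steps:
j(y) = y + y**2 (j(y) = y**2 + y = y + y**2)
O = 59/6 (O = 1 + (1/6)*53 = 1 + 53/6 = 59/6 ≈ 9.8333)
a(s) = 12 + 4*s (a(s) = 4*s - 4*(1 - 4) = 4*s - 4*(-3) = 4*s + 12 = 12 + 4*s)
W(v) = -164 - 2*(17 + 2*v)/(59/6 + v) (W(v) = -2*(82 + ((17 + v) + v)/(v + 59/6)) = -2*(82 + (17 + 2*v)/(59/6 + v)) = -164 - 2*(17 + 2*v)/(59/6 + v))
W(a(7)) - 5611 = 8*(-1235 - 126*(12 + 4*7))/(59 + 6*(12 + 4*7)) - 5611 = 8*(-1235 - 126*(12 + 28))/(59 + 6*(12 + 28)) - 5611 = 8*(-1235 - 126*40)/(59 + 6*40) - 5611 = 8*(-1235 - 5040)/(59 + 240) - 5611 = 8*(-6275)/299 - 5611 = 8*(1/299)*(-6275) - 5611 = -50200/299 - 5611 = -1727889/299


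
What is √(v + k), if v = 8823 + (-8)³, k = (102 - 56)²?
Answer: √10427 ≈ 102.11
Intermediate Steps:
k = 2116 (k = 46² = 2116)
v = 8311 (v = 8823 - 512 = 8311)
√(v + k) = √(8311 + 2116) = √10427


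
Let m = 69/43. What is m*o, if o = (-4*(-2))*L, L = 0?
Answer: 0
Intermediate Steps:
o = 0 (o = -4*(-2)*0 = 8*0 = 0)
m = 69/43 (m = 69*(1/43) = 69/43 ≈ 1.6047)
m*o = (69/43)*0 = 0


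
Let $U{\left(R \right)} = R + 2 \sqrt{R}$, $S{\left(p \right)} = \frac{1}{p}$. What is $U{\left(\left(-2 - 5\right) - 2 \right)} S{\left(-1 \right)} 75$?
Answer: $675 - 450 i \approx 675.0 - 450.0 i$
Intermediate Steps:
$U{\left(\left(-2 - 5\right) - 2 \right)} S{\left(-1 \right)} 75 = \frac{\left(\left(-2 - 5\right) - 2\right) + 2 \sqrt{\left(-2 - 5\right) - 2}}{-1} \cdot 75 = \left(\left(-7 - 2\right) + 2 \sqrt{-7 - 2}\right) \left(-1\right) 75 = \left(-9 + 2 \sqrt{-9}\right) \left(-1\right) 75 = \left(-9 + 2 \cdot 3 i\right) \left(-1\right) 75 = \left(-9 + 6 i\right) \left(-1\right) 75 = \left(9 - 6 i\right) 75 = 675 - 450 i$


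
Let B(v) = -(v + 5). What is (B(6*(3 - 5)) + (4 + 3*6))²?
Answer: 841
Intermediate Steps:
B(v) = -5 - v (B(v) = -(5 + v) = -5 - v)
(B(6*(3 - 5)) + (4 + 3*6))² = ((-5 - 6*(3 - 5)) + (4 + 3*6))² = ((-5 - 6*(-2)) + (4 + 18))² = ((-5 - 1*(-12)) + 22)² = ((-5 + 12) + 22)² = (7 + 22)² = 29² = 841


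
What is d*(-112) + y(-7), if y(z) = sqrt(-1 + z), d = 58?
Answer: -6496 + 2*I*sqrt(2) ≈ -6496.0 + 2.8284*I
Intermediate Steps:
d*(-112) + y(-7) = 58*(-112) + sqrt(-1 - 7) = -6496 + sqrt(-8) = -6496 + 2*I*sqrt(2)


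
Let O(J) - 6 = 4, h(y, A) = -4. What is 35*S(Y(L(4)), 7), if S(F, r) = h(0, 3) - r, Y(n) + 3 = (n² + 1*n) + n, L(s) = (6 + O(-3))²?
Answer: -385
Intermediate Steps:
O(J) = 10 (O(J) = 6 + 4 = 10)
L(s) = 256 (L(s) = (6 + 10)² = 16² = 256)
Y(n) = -3 + n² + 2*n (Y(n) = -3 + ((n² + 1*n) + n) = -3 + ((n² + n) + n) = -3 + ((n + n²) + n) = -3 + (n² + 2*n) = -3 + n² + 2*n)
S(F, r) = -4 - r
35*S(Y(L(4)), 7) = 35*(-4 - 1*7) = 35*(-4 - 7) = 35*(-11) = -385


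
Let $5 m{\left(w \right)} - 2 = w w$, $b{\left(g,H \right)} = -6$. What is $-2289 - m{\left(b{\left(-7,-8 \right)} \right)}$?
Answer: $- \frac{11483}{5} \approx -2296.6$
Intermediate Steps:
$m{\left(w \right)} = \frac{2}{5} + \frac{w^{2}}{5}$ ($m{\left(w \right)} = \frac{2}{5} + \frac{w w}{5} = \frac{2}{5} + \frac{w^{2}}{5}$)
$-2289 - m{\left(b{\left(-7,-8 \right)} \right)} = -2289 - \left(\frac{2}{5} + \frac{\left(-6\right)^{2}}{5}\right) = -2289 - \left(\frac{2}{5} + \frac{1}{5} \cdot 36\right) = -2289 - \left(\frac{2}{5} + \frac{36}{5}\right) = -2289 - \frac{38}{5} = - \frac{11483}{5}$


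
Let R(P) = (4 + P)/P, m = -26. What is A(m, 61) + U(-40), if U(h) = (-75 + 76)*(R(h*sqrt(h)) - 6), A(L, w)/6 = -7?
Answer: -47 + I*sqrt(10)/200 ≈ -47.0 + 0.015811*I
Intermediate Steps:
A(L, w) = -42 (A(L, w) = 6*(-7) = -42)
R(P) = (4 + P)/P
U(h) = -6 + (4 + h**(3/2))/h**(3/2) (U(h) = (-75 + 76)*((4 + h*sqrt(h))/((h*sqrt(h))) - 6) = 1*((4 + h**(3/2))/(h**(3/2)) - 6) = 1*((4 + h**(3/2))/h**(3/2) - 6) = 1*(-6 + (4 + h**(3/2))/h**(3/2)) = -6 + (4 + h**(3/2))/h**(3/2))
A(m, 61) + U(-40) = -42 + (-5 + 4/(-40)**(3/2)) = -42 + (-5 + 4*(I*sqrt(10)/800)) = -42 + (-5 + I*sqrt(10)/200) = -47 + I*sqrt(10)/200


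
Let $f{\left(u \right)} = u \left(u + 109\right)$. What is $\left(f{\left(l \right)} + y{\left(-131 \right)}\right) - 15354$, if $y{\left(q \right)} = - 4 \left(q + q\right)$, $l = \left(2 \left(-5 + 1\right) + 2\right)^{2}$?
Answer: $-9086$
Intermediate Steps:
$l = 36$ ($l = \left(2 \left(-4\right) + 2\right)^{2} = \left(-8 + 2\right)^{2} = \left(-6\right)^{2} = 36$)
$f{\left(u \right)} = u \left(109 + u\right)$
$y{\left(q \right)} = - 8 q$ ($y{\left(q \right)} = - 4 \cdot 2 q = - 8 q$)
$\left(f{\left(l \right)} + y{\left(-131 \right)}\right) - 15354 = \left(36 \left(109 + 36\right) - -1048\right) - 15354 = \left(36 \cdot 145 + 1048\right) - 15354 = \left(5220 + 1048\right) - 15354 = 6268 - 15354 = -9086$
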